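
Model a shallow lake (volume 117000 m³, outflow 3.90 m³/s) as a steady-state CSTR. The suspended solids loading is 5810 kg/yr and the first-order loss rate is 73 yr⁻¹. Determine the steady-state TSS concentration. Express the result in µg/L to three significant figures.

44.1 µg/L

Outflow Q = 3.90 m³/s × 3.156e+07 s/yr = 1.231e+08 m³/yr.
Steady-state CSTR mass balance: W = Q·C + k·V·C, so C = W/(Q + kV).
Q + kV = 1.231e+08 + 73·117000 = 1.316e+08 m³/yr.
C = 5810/1.316e+08 = 4.414e-05 kg/m³ = 0.04414 mg/L = 44.14 µg/L.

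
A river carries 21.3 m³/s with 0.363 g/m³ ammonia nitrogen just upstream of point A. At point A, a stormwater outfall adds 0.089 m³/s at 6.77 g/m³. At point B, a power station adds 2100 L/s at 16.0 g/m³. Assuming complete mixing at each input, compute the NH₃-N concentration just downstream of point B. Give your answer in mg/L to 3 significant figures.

After input A: C = (21.3·0.363 + 0.089·6.77) / 21.39 = 0.3897 mg/L.
2100 L/s = 2.1 m³/s.
After input B: C = (21.39·0.3897 + 2.1·16) / 23.49 = 1.785 mg/L.

1.79 mg/L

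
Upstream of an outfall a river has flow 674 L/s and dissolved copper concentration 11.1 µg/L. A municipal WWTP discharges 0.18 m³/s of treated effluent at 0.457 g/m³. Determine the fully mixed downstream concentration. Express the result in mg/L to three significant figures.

674 L/s = 0.674 m³/s.
11.1 µg/L = 0.0111 mg/L.
Conservation of mass across the mixing zone: C = (0.18·0.457 + 0.674·0.0111) / (0.18 + 0.674) = 0.08974/0.854 = 0.1051 mg/L.

0.105 mg/L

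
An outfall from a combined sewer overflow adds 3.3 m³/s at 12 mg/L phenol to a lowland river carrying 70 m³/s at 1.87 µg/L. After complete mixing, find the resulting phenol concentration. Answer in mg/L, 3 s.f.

0.542 mg/L

1.87 µg/L = 0.00187 mg/L.
Flow-weighted mixing gives C = (3.3·12 + 70·0.00187) / (3.3 + 70) = 39.73/73.3 = 0.542 mg/L.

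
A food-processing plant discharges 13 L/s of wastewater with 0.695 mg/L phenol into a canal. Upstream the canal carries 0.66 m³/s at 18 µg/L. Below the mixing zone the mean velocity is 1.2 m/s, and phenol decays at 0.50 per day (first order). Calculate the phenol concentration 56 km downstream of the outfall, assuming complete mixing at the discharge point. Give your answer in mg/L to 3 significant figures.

13 L/s = 0.013 m³/s.
18 µg/L = 0.018 mg/L.
After complete mixing, C₀ = (0.013·0.695 + 0.66·0.018) / 0.673 = 0.03108 mg/L.
Travel time t = 5.6e+04 m / 1.2 m/s = 4.667e+04 s = 0.5401 d.
C = 0.03108·exp(−0.50·0.5401) = 0.03108·0.7633 = 0.02372 mg/L.

0.0237 mg/L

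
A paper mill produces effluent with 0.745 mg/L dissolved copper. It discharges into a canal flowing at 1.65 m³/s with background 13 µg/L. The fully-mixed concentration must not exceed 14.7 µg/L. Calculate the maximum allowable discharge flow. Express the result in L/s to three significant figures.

3.84 L/s

13 µg/L = 0.013 mg/L.
14.7 µg/L = 0.0147 mg/L.
Mass balance at complete mixing: C_std·(Q_w + Q_r) = Q_w·C_e + Q_r·C_b.
Rearranging, Q_w = Q_r·(C_std − C_b)/(C_e − C_std) = 1.65·(0.0147 − 0.013) / (0.745 − 0.0147) = 0.003841 m³/s.
= 3.841 L/s.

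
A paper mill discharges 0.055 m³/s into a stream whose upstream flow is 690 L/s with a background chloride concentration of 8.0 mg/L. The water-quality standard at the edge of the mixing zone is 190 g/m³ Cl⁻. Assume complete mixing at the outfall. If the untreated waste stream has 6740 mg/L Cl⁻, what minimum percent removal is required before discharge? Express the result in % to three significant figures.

63.3 %

690 L/s = 0.69 m³/s.
Mass balance: 190·0.745 = 0.055·Cₑ + 0.69·8.
Cₑ = (141.6 − 5.52) / 0.055 = 2473 mg/L.
Required removal = 1 − 2473/6740 = 63.3 %.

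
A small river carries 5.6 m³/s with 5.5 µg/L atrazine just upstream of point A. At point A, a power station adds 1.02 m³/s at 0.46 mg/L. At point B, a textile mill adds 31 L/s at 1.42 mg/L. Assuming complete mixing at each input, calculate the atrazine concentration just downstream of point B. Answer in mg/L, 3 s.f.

5.5 µg/L = 0.0055 mg/L.
After input A: C = (5.6·0.0055 + 1.02·0.46) / 6.62 = 0.07553 mg/L.
31 L/s = 0.031 m³/s.
After input B: C = (6.62·0.07553 + 0.031·1.42) / 6.651 = 0.0818 mg/L.

0.0818 mg/L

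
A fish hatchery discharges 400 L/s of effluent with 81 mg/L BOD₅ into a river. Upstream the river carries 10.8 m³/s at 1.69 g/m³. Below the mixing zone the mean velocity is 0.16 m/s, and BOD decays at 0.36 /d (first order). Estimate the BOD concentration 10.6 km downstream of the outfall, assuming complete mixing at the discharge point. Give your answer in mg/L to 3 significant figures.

400 L/s = 0.4 m³/s.
After complete mixing, C₀ = (0.4·81 + 10.8·1.69) / 11.2 = 4.522 mg/L.
Travel time t = 1.06e+04 m / 0.16 m/s = 6.625e+04 s = 0.7668 d.
C = 4.522·exp(−0.36·0.7668) = 4.522·0.7588 = 3.432 mg/L.

3.43 mg/L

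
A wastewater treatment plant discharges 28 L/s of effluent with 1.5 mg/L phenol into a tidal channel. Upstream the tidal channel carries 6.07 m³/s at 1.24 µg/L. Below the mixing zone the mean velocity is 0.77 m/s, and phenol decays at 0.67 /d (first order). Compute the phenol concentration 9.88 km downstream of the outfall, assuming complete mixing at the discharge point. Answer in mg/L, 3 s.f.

28 L/s = 0.028 m³/s.
1.24 µg/L = 0.00124 mg/L.
After complete mixing, C₀ = (0.028·1.5 + 6.07·0.00124) / 6.098 = 0.008122 mg/L.
Travel time t = 9880 m / 0.77 m/s = 1.283e+04 s = 0.1485 d.
C = 0.008122·exp(−0.67·0.1485) = 0.008122·0.9053 = 0.007353 mg/L.

0.00735 mg/L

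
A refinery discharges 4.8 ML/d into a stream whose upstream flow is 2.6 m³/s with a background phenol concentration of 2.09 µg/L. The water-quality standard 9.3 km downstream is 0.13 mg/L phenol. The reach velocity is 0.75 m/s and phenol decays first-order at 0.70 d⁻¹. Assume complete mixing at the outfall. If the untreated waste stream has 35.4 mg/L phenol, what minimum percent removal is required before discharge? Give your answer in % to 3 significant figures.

4.8 ML/d = 0.05556 m³/s.
2.09 µg/L = 0.00209 mg/L.
Travel time to the compliance point: t = 9300/0.75 = 1.24e+04 s = 0.1435 d; decay factor exp(−0.70·0.1435) = 0.9044.
So the concentration just after mixing may be at most 0.13/0.9044 = 0.1437 mg/L.
Mass balance: 0.1437·2.656 = 0.05556·Cₑ + 2.6·0.00209.
Cₑ = (0.3817 − 0.005434) / 0.05556 = 6.773 mg/L.
Required removal = 1 − 6.773/35.4 = 80.87 %.

80.9 %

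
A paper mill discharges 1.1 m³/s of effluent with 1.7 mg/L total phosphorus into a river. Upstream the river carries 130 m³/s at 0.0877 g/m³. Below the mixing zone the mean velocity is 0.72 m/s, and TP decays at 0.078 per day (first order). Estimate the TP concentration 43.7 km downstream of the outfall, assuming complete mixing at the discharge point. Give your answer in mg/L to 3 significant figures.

0.0958 mg/L

After complete mixing, C₀ = (1.1·1.7 + 130·0.0877) / 131.1 = 0.1012 mg/L.
Travel time t = 4.37e+04 m / 0.72 m/s = 6.069e+04 s = 0.7025 d.
C = 0.1012·exp(−0.078·0.7025) = 0.1012·0.9467 = 0.09583 mg/L.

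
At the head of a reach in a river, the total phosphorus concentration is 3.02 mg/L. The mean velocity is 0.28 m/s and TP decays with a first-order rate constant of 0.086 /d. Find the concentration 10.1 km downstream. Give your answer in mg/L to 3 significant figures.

Travel time t = 10.1 km / 0.28 m/s = 1.01e+04/0.28 = 3.607e+04 s = 0.4175 d.
First-order decay: C = 3.02·exp(−0.086·0.4175) = 3.02·0.9647 = 2.913 mg/L.

2.91 mg/L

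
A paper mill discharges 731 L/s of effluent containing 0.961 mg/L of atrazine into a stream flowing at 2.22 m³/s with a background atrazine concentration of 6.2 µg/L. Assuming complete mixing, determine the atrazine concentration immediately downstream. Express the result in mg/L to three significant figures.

0.243 mg/L

731 L/s = 0.731 m³/s.
6.2 µg/L = 0.0062 mg/L.
Conservation of mass across the mixing zone: C = (0.731·0.961 + 2.22·0.0062) / (0.731 + 2.22) = 0.7163/2.951 = 0.2427 mg/L.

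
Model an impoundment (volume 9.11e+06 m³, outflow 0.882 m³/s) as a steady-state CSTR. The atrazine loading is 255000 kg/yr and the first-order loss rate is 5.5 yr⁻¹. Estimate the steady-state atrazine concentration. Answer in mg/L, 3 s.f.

Outflow Q = 0.882 m³/s × 3.156e+07 s/yr = 2.783e+07 m³/yr.
Steady-state CSTR mass balance: W = Q·C + k·V·C, so C = W/(Q + kV).
Q + kV = 2.783e+07 + 5.5·9.11e+06 = 7.794e+07 m³/yr.
C = 255000/7.794e+07 = 0.003272 kg/m³ = 3.272 mg/L.

3.27 mg/L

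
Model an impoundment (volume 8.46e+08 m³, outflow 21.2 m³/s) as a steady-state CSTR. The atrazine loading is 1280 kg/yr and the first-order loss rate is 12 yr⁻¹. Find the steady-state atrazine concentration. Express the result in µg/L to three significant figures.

Outflow Q = 21.2 m³/s × 3.156e+07 s/yr = 6.69e+08 m³/yr.
Steady-state CSTR mass balance: W = Q·C + k·V·C, so C = W/(Q + kV).
Q + kV = 6.69e+08 + 12·8.46e+08 = 1.082e+10 m³/yr.
C = 1280/1.082e+10 = 1.183e-07 kg/m³ = 0.0001183 mg/L = 0.1183 µg/L.

0.118 µg/L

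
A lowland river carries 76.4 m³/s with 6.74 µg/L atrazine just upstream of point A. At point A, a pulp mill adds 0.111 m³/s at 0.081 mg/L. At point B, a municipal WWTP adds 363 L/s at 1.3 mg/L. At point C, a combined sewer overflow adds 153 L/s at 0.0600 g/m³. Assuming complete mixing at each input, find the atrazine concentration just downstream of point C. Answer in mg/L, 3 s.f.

0.0130 mg/L

6.74 µg/L = 0.00674 mg/L.
After input A: C = (76.4·0.00674 + 0.111·0.081) / 76.51 = 0.006848 mg/L.
363 L/s = 0.363 m³/s.
After input B: C = (76.51·0.006848 + 0.363·1.3) / 76.87 = 0.01295 mg/L.
153 L/s = 0.153 m³/s.
After input C: C = (76.87·0.01295 + 0.153·0.06) / 77.03 = 0.01305 mg/L.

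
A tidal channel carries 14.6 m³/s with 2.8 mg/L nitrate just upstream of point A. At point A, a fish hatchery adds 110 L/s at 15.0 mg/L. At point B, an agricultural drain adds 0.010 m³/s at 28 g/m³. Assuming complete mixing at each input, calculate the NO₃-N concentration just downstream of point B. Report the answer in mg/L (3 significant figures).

2.91 mg/L

110 L/s = 0.11 m³/s.
After input A: C = (14.6·2.8 + 0.11·15) / 14.71 = 2.891 mg/L.
After input B: C = (14.71·2.891 + 0.01·28) / 14.72 = 2.908 mg/L.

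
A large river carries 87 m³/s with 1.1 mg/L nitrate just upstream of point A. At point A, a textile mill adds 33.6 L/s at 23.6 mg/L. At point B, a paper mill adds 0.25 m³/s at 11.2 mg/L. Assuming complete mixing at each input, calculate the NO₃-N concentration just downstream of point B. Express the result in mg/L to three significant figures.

33.6 L/s = 0.0336 m³/s.
After input A: C = (87·1.1 + 0.0336·23.6) / 87.03 = 1.109 mg/L.
After input B: C = (87.03·1.109 + 0.25·11.2) / 87.28 = 1.138 mg/L.

1.14 mg/L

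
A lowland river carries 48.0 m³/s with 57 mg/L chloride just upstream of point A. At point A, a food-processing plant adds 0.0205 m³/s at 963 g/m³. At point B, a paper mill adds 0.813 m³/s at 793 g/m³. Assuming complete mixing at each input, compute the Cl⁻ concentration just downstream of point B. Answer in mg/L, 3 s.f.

69.6 mg/L

After input A: C = (48·57 + 0.0205·963) / 48.02 = 57.39 mg/L.
After input B: C = (48.02·57.39 + 0.813·793) / 48.83 = 69.63 mg/L.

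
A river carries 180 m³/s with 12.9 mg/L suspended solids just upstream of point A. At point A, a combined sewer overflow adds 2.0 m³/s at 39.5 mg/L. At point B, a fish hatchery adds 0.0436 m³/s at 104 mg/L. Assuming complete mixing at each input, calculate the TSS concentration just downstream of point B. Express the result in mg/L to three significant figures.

After input A: C = (180·12.9 + 2·39.5) / 182 = 13.19 mg/L.
After input B: C = (182·13.19 + 0.0436·104) / 182 = 13.21 mg/L.

13.2 mg/L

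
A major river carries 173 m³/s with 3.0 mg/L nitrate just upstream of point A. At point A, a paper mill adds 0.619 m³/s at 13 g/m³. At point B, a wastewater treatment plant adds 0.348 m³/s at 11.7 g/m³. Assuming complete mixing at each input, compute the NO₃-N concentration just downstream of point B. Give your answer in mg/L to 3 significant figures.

After input A: C = (173·3 + 0.619·13) / 173.6 = 3.036 mg/L.
After input B: C = (173.6·3.036 + 0.348·11.7) / 174 = 3.053 mg/L.

3.05 mg/L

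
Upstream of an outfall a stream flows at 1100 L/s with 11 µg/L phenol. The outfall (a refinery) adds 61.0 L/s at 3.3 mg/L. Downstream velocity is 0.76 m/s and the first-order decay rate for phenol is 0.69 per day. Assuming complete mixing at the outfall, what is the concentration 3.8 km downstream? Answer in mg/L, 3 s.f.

0.177 mg/L

61.0 L/s = 0.061 m³/s.
1100 L/s = 1.1 m³/s.
11 µg/L = 0.011 mg/L.
After complete mixing, C₀ = (0.061·3.3 + 1.1·0.011) / 1.161 = 0.1838 mg/L.
Travel time t = 3800 m / 0.76 m/s = 5000 s = 0.05787 d.
C = 0.1838·exp(−0.69·0.05787) = 0.1838·0.9609 = 0.1766 mg/L.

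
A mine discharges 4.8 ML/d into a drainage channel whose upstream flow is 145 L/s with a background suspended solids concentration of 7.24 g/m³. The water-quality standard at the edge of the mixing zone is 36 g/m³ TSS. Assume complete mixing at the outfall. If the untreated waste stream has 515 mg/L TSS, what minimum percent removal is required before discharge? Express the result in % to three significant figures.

78.4 %

4.8 ML/d = 0.05556 m³/s.
145 L/s = 0.145 m³/s.
Mass balance: 36·0.2006 = 0.05556·Cₑ + 0.145·7.24.
Cₑ = (7.22 − 1.05) / 0.05556 = 111.1 mg/L.
Required removal = 1 − 111.1/515 = 78.43 %.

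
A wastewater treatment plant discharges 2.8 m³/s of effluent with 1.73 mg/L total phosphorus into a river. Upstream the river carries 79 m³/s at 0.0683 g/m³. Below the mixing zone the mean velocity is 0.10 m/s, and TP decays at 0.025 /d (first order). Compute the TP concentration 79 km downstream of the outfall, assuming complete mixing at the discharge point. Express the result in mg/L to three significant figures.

After complete mixing, C₀ = (2.8·1.73 + 79·0.0683) / 81.8 = 0.1252 mg/L.
Travel time t = 7.9e+04 m / 0.10 m/s = 7.9e+05 s = 9.144 d.
C = 0.1252·exp(−0.025·9.144) = 0.1252·0.7957 = 0.0996 mg/L.

0.0996 mg/L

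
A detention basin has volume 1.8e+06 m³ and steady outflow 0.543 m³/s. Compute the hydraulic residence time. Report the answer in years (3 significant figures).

Q = 0.543 m³/s × 3.156e+07 s/yr = 1.714e+07 m³/yr.
Hydraulic residence time τ = V/Q = 1.8e+06/1.714e+07 = 0.105 yr.

0.105 yr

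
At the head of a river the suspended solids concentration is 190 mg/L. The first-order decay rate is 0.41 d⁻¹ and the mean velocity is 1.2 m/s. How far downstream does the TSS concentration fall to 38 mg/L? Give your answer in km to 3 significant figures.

From C = C₀·e^(−kt), t = ln(C₀/C)/k = ln(190/38)/0.41 = 1.609/0.41 = 3.925 d.
Distance = v·t = 1.2 m/s × 3.392e+05 s = 4.07e+05 m = 407 km.

407 km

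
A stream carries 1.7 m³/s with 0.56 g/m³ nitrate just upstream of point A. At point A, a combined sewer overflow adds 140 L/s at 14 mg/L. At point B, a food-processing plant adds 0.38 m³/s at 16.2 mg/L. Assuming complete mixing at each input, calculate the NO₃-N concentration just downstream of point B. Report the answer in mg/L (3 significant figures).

140 L/s = 0.14 m³/s.
After input A: C = (1.7·0.56 + 0.14·14) / 1.84 = 1.583 mg/L.
After input B: C = (1.84·1.583 + 0.38·16.2) / 2.22 = 4.085 mg/L.

4.08 mg/L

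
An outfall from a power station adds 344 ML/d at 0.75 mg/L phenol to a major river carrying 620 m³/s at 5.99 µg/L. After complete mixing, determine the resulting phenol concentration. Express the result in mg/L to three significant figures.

344 ML/d = 3.981 m³/s.
5.99 µg/L = 0.00599 mg/L.
Flow-weighted mixing gives C = (3.981·0.75 + 620·0.00599) / (3.981 + 620) = 6.7/624 = 0.01074 mg/L.

0.0107 mg/L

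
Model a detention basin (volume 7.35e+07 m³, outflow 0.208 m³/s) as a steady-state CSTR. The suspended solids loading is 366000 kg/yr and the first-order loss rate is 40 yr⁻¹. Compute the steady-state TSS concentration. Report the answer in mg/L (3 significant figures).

0.124 mg/L

Outflow Q = 0.208 m³/s × 3.156e+07 s/yr = 6.564e+06 m³/yr.
Steady-state CSTR mass balance: W = Q·C + k·V·C, so C = W/(Q + kV).
Q + kV = 6.564e+06 + 40·7.35e+07 = 2.947e+09 m³/yr.
C = 366000/2.947e+09 = 0.0001242 kg/m³ = 0.1242 mg/L.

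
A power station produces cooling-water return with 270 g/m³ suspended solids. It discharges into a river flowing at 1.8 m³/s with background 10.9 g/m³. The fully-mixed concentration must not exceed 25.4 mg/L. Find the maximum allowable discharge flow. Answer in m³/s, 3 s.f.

Mass balance at complete mixing: C_std·(Q_w + Q_r) = Q_w·C_e + Q_r·C_b.
Rearranging, Q_w = Q_r·(C_std − C_b)/(C_e − C_std) = 1.8·(25.4 − 10.9) / (270 − 25.4) = 0.1067 m³/s.

0.107 m³/s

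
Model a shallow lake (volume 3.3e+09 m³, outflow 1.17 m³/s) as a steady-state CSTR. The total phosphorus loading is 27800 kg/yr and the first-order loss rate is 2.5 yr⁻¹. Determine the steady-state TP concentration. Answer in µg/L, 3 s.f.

3.35 µg/L

Outflow Q = 1.17 m³/s × 3.156e+07 s/yr = 3.692e+07 m³/yr.
Steady-state CSTR mass balance: W = Q·C + k·V·C, so C = W/(Q + kV).
Q + kV = 3.692e+07 + 2.5·3.3e+09 = 8.287e+09 m³/yr.
C = 27800/8.287e+09 = 3.355e-06 kg/m³ = 0.003355 mg/L = 3.355 µg/L.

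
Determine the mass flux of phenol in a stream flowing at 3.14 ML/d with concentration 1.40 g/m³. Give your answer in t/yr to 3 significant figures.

1.61 t/yr

3.14 ML/d = 0.03634 m³/s.
Mass flux = Q·C = 0.03634 m³/s × 1.4 g/m³ = 0.05088 g/s.
= 0.05088 g/s × 31.56 = 1.606 t/yr.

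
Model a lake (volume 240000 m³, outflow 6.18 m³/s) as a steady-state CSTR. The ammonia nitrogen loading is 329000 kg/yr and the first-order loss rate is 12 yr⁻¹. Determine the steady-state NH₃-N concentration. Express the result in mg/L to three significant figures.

1.66 mg/L

Outflow Q = 6.18 m³/s × 3.156e+07 s/yr = 1.95e+08 m³/yr.
Steady-state CSTR mass balance: W = Q·C + k·V·C, so C = W/(Q + kV).
Q + kV = 1.95e+08 + 12·240000 = 1.979e+08 m³/yr.
C = 329000/1.979e+08 = 0.001662 kg/m³ = 1.662 mg/L.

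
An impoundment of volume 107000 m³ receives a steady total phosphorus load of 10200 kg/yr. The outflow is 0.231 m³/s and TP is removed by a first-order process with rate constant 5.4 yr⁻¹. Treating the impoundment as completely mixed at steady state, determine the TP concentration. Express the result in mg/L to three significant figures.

Outflow Q = 0.231 m³/s × 3.156e+07 s/yr = 7.29e+06 m³/yr.
Steady-state CSTR mass balance: W = Q·C + k·V·C, so C = W/(Q + kV).
Q + kV = 7.29e+06 + 5.4·107000 = 7.868e+06 m³/yr.
C = 10200/7.868e+06 = 0.001296 kg/m³ = 1.296 mg/L.

1.30 mg/L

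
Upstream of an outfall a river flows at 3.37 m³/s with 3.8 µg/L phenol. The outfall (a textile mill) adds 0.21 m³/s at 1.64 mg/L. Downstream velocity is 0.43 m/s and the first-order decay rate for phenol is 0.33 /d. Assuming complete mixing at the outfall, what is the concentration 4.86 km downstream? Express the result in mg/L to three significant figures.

3.8 µg/L = 0.0038 mg/L.
After complete mixing, C₀ = (0.21·1.64 + 3.37·0.0038) / 3.58 = 0.09978 mg/L.
Travel time t = 4860 m / 0.43 m/s = 1.13e+04 s = 0.1308 d.
C = 0.09978·exp(−0.33·0.1308) = 0.09978·0.9577 = 0.09556 mg/L.

0.0956 mg/L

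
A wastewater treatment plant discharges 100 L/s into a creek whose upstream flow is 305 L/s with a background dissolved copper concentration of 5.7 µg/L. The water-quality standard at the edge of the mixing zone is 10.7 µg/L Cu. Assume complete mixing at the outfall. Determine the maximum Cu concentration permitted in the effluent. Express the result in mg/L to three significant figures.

100 L/s = 0.1 m³/s.
305 L/s = 0.305 m³/s.
5.7 µg/L = 0.0057 mg/L.
10.7 µg/L = 0.0107 mg/L.
Mass balance: 0.0107·0.405 = 0.1·Cₑ + 0.305·0.0057.
Cₑ = (0.004333 − 0.001739) / 0.1 = 0.02595 mg/L.

0.0259 mg/L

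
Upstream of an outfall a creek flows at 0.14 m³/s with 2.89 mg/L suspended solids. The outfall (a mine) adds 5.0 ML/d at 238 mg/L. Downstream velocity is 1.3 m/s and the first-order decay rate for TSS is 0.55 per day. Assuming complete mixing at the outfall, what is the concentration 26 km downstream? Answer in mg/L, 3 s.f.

5.0 ML/d = 0.05787 m³/s.
After complete mixing, C₀ = (0.05787·238 + 0.14·2.89) / 0.1979 = 71.65 mg/L.
Travel time t = 2.6e+04 m / 1.3 m/s = 2e+04 s = 0.2315 d.
C = 71.65·exp(−0.55·0.2315) = 71.65·0.8805 = 63.09 mg/L.

63.1 mg/L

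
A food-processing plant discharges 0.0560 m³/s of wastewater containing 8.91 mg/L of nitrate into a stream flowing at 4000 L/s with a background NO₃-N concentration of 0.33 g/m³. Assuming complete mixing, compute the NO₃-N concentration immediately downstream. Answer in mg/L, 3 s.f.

0.448 mg/L

4000 L/s = 4 m³/s.
Conservation of mass across the mixing zone: C = (0.056·8.91 + 4·0.33) / (0.056 + 4) = 1.819/4.056 = 0.4485 mg/L.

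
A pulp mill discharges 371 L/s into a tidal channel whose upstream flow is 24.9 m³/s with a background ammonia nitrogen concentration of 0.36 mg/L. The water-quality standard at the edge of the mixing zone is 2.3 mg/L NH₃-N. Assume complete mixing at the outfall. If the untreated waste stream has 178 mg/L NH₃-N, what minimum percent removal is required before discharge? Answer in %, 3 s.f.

371 L/s = 0.371 m³/s.
Mass balance: 2.3·25.27 = 0.371·Cₑ + 24.9·0.36.
Cₑ = (58.12 − 8.964) / 0.371 = 132.5 mg/L.
Required removal = 1 − 132.5/178 = 25.56 %.

25.6 %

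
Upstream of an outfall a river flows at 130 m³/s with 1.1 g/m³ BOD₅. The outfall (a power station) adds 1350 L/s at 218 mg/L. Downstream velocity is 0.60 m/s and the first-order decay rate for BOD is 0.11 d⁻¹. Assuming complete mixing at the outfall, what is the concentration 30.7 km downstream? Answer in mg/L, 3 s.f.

1350 L/s = 1.35 m³/s.
After complete mixing, C₀ = (1.35·218 + 130·1.1) / 131.3 = 3.329 mg/L.
Travel time t = 3.07e+04 m / 0.60 m/s = 5.117e+04 s = 0.5922 d.
C = 3.329·exp(−0.11·0.5922) = 3.329·0.9369 = 3.119 mg/L.

3.12 mg/L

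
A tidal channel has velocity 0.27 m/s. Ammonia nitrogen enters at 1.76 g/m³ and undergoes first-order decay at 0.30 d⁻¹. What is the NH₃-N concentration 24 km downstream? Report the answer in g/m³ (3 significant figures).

1.29 g/m³

Travel time t = 24 km / 0.27 m/s = 2.4e+04/0.27 = 8.889e+04 s = 1.029 d.
First-order decay: C = 1.76·exp(−0.30·1.029) = 1.76·0.7344 = 1.293 g/m³.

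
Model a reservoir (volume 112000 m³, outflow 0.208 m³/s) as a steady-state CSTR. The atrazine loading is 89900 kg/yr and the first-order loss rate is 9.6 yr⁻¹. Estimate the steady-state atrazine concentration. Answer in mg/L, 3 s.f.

Outflow Q = 0.208 m³/s × 3.156e+07 s/yr = 6.564e+06 m³/yr.
Steady-state CSTR mass balance: W = Q·C + k·V·C, so C = W/(Q + kV).
Q + kV = 6.564e+06 + 9.6·112000 = 7.639e+06 m³/yr.
C = 89900/7.639e+06 = 0.01177 kg/m³ = 11.77 mg/L.

11.8 mg/L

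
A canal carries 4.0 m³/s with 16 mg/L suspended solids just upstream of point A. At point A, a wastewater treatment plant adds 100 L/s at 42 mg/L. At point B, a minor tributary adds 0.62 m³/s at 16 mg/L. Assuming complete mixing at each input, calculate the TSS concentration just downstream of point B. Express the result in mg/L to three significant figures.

100 L/s = 0.1 m³/s.
After input A: C = (4·16 + 0.1·42) / 4.1 = 16.63 mg/L.
After input B: C = (4.1·16.63 + 0.62·16) / 4.72 = 16.55 mg/L.

16.6 mg/L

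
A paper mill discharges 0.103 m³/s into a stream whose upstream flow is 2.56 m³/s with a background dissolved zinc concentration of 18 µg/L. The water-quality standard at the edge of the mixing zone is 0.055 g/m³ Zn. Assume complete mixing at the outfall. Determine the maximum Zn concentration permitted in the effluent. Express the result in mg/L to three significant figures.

0.975 mg/L

18 µg/L = 0.018 mg/L.
Mass balance: 0.055·2.663 = 0.103·Cₑ + 2.56·0.018.
Cₑ = (0.1465 − 0.04608) / 0.103 = 0.9746 mg/L.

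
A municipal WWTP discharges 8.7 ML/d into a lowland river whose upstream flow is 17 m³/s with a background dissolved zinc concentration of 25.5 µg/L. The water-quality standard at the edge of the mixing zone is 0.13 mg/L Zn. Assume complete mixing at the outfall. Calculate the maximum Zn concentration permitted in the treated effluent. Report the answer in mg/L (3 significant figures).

8.7 ML/d = 0.1007 m³/s.
25.5 µg/L = 0.0255 mg/L.
Mass balance: 0.13·17.1 = 0.1007·Cₑ + 17·0.0255.
Cₑ = (2.223 − 0.4335) / 0.1007 = 17.77 mg/L.

17.8 mg/L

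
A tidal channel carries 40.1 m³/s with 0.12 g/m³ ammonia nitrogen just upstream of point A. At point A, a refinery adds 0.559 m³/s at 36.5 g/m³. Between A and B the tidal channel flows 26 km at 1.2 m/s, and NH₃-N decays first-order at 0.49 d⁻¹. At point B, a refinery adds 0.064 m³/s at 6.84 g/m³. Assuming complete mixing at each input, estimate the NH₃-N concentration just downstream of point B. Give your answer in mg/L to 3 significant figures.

After input A: C = (40.1·0.12 + 0.559·36.5) / 40.66 = 0.6202 mg/L.
Over the 26 km reach to input B (t = 2.167e+04 s = 0.2508 d), decay gives C = 0.6202·exp(−0.49·0.2508) = 0.5485 mg/L.
After input B: C = (40.66·0.5485 + 0.064·6.84) / 40.72 = 0.5583 mg/L.

0.558 mg/L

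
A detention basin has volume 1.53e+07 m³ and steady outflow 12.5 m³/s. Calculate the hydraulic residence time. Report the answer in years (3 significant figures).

Q = 12.5 m³/s × 3.156e+07 s/yr = 3.945e+08 m³/yr.
Hydraulic residence time τ = V/Q = 1.53e+07/3.945e+08 = 0.03879 yr.

0.0388 yr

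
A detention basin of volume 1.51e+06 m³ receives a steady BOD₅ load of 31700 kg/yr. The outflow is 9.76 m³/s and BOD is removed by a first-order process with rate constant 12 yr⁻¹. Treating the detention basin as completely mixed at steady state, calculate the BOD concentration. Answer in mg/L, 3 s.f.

Outflow Q = 9.76 m³/s × 3.156e+07 s/yr = 3.08e+08 m³/yr.
Steady-state CSTR mass balance: W = Q·C + k·V·C, so C = W/(Q + kV).
Q + kV = 3.08e+08 + 12·1.51e+06 = 3.261e+08 m³/yr.
C = 31700/3.261e+08 = 9.72e-05 kg/m³ = 0.0972 mg/L.

0.0972 mg/L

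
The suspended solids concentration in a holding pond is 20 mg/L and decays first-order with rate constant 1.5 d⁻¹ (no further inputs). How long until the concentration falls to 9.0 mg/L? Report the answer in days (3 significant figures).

t = ln(C₀/C)/k = ln(20/9.0)/1.5 = 0.7985/1.5 = 0.5323 d.

0.532 d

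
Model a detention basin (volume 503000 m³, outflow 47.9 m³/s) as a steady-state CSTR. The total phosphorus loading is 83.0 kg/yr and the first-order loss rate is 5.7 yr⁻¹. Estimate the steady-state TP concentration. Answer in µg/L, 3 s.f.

Outflow Q = 47.9 m³/s × 3.156e+07 s/yr = 1.512e+09 m³/yr.
Steady-state CSTR mass balance: W = Q·C + k·V·C, so C = W/(Q + kV).
Q + kV = 1.512e+09 + 5.7·503000 = 1.514e+09 m³/yr.
C = 83.0/1.514e+09 = 5.48e-08 kg/m³ = 5.48e-05 mg/L = 0.0548 µg/L.

0.0548 µg/L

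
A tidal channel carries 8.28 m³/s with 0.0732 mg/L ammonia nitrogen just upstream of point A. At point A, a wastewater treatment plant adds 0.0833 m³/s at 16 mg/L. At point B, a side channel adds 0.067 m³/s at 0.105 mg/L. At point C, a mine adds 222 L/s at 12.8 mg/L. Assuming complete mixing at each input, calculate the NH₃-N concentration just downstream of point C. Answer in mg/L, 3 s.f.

0.553 mg/L

After input A: C = (8.28·0.0732 + 0.0833·16) / 8.363 = 0.2318 mg/L.
After input B: C = (8.363·0.2318 + 0.067·0.105) / 8.43 = 0.2308 mg/L.
222 L/s = 0.222 m³/s.
After input C: C = (8.43·0.2308 + 0.222·12.8) / 8.652 = 0.5533 mg/L.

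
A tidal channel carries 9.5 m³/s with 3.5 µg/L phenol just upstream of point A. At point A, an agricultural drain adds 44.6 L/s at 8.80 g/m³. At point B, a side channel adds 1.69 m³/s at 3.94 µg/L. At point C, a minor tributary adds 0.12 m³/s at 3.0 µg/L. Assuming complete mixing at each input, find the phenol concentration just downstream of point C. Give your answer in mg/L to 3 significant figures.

0.0381 mg/L

3.5 µg/L = 0.0035 mg/L.
44.6 L/s = 0.0446 m³/s.
After input A: C = (9.5·0.0035 + 0.0446·8.8) / 9.545 = 0.0446 mg/L.
3.94 µg/L = 0.00394 mg/L.
After input B: C = (9.545·0.0446 + 1.69·0.00394) / 11.23 = 0.03849 mg/L.
3.0 µg/L = 0.003 mg/L.
After input C: C = (11.23·0.03849 + 0.12·0.003) / 11.35 = 0.03811 mg/L.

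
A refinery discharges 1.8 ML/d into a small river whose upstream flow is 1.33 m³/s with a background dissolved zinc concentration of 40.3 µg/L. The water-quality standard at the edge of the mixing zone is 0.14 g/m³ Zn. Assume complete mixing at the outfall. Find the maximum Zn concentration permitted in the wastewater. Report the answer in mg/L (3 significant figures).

1.8 ML/d = 0.02083 m³/s.
40.3 µg/L = 0.0403 mg/L.
Mass balance: 0.14·1.351 = 0.02083·Cₑ + 1.33·0.0403.
Cₑ = (0.1891 − 0.0536) / 0.02083 = 6.505 mg/L.

6.50 mg/L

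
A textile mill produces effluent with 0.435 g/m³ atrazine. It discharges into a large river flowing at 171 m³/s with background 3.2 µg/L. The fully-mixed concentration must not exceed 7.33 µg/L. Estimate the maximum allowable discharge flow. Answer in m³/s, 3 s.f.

1.65 m³/s

3.2 µg/L = 0.0032 mg/L.
7.33 µg/L = 0.00733 mg/L.
Mass balance at complete mixing: C_std·(Q_w + Q_r) = Q_w·C_e + Q_r·C_b.
Rearranging, Q_w = Q_r·(C_std − C_b)/(C_e − C_std) = 171·(0.00733 − 0.0032) / (0.435 − 0.00733) = 1.651 m³/s.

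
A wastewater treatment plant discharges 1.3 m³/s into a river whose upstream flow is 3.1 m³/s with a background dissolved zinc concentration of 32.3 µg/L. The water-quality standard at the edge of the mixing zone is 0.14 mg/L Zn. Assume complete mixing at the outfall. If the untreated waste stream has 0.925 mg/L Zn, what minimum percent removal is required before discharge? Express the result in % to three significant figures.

32.3 µg/L = 0.0323 mg/L.
Mass balance: 0.14·4.4 = 1.3·Cₑ + 3.1·0.0323.
Cₑ = (0.616 − 0.1001) / 1.3 = 0.3968 mg/L.
Required removal = 1 − 0.3968/0.925 = 57.1 %.

57.1 %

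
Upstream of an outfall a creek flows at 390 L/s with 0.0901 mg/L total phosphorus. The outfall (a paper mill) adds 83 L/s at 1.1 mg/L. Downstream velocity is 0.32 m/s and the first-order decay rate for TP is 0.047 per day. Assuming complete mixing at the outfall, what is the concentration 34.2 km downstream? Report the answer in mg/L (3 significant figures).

0.252 mg/L

83 L/s = 0.083 m³/s.
390 L/s = 0.39 m³/s.
After complete mixing, C₀ = (0.083·1.1 + 0.39·0.0901) / 0.473 = 0.2673 mg/L.
Travel time t = 3.42e+04 m / 0.32 m/s = 1.069e+05 s = 1.237 d.
C = 0.2673·exp(−0.047·1.237) = 0.2673·0.9435 = 0.2522 mg/L.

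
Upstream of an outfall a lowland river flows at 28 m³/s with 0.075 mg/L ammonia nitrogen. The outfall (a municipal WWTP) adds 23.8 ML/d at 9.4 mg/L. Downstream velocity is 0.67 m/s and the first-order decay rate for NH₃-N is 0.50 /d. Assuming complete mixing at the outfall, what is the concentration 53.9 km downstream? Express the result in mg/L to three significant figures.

0.104 mg/L

23.8 ML/d = 0.2755 m³/s.
After complete mixing, C₀ = (0.2755·9.4 + 28·0.075) / 28.28 = 0.1658 mg/L.
Travel time t = 5.39e+04 m / 0.67 m/s = 8.045e+04 s = 0.9311 d.
C = 0.1658·exp(−0.50·0.9311) = 0.1658·0.6278 = 0.1041 mg/L.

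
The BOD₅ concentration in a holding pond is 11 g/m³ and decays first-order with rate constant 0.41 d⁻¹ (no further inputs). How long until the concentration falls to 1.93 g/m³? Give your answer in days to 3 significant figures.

t = ln(C₀/C)/k = ln(11/1.93)/0.41 = 1.74/0.41 = 4.245 d.

4.24 d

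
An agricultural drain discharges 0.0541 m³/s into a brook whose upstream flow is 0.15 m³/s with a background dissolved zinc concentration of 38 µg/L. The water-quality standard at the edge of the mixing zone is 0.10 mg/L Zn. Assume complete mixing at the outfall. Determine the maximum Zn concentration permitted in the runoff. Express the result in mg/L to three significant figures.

38 µg/L = 0.038 mg/L.
Mass balance: 0.1·0.2041 = 0.0541·Cₑ + 0.15·0.038.
Cₑ = (0.02041 − 0.0057) / 0.0541 = 0.2719 mg/L.

0.272 mg/L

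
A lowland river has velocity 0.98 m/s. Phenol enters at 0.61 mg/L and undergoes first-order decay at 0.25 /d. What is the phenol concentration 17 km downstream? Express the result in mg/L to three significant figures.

0.580 mg/L

Travel time t = 17 km / 0.98 m/s = 1.7e+04/0.98 = 1.735e+04 s = 0.2008 d.
First-order decay: C = 0.61·exp(−0.25·0.2008) = 0.61·0.951 = 0.5801 mg/L.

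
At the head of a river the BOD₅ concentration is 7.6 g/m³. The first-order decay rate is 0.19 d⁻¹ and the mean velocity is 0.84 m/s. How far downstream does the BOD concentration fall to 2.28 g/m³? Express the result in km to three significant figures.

460 km

From C = C₀·e^(−kt), t = ln(C₀/C)/k = ln(7.6/2.28)/0.19 = 1.204/0.19 = 6.337 d.
Distance = v·t = 0.84 m/s × 5.475e+05 s = 4.599e+05 m = 459.9 km.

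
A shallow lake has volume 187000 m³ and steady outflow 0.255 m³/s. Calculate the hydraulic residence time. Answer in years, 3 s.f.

0.0232 yr

Q = 0.255 m³/s × 3.156e+07 s/yr = 8.047e+06 m³/yr.
Hydraulic residence time τ = V/Q = 187000/8.047e+06 = 0.02324 yr.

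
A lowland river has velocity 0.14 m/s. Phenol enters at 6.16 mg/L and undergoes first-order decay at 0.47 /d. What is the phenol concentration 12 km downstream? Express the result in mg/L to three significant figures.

3.86 mg/L

Travel time t = 12 km / 0.14 m/s = 1.2e+04/0.14 = 8.571e+04 s = 0.9921 d.
First-order decay: C = 6.16·exp(−0.47·0.9921) = 6.16·0.6273 = 3.864 mg/L.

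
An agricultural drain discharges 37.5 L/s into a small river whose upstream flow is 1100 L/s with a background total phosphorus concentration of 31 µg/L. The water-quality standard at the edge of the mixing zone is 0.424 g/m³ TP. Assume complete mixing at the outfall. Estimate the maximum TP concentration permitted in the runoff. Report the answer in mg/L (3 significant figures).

37.5 L/s = 0.0375 m³/s.
1100 L/s = 1.1 m³/s.
31 µg/L = 0.031 mg/L.
Mass balance: 0.424·1.138 = 0.0375·Cₑ + 1.1·0.031.
Cₑ = (0.4823 − 0.0341) / 0.0375 = 11.95 mg/L.

12.0 mg/L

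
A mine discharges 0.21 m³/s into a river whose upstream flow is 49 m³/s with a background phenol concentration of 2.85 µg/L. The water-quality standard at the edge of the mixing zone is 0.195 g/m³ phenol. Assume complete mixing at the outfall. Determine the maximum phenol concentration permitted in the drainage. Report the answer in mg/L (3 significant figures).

2.85 µg/L = 0.00285 mg/L.
Mass balance: 0.195·49.21 = 0.21·Cₑ + 49·0.00285.
Cₑ = (9.596 − 0.1396) / 0.21 = 45.03 mg/L.

45.0 mg/L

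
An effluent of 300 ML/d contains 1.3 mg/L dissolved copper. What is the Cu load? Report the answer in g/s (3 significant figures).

4.51 g/s

300 ML/d = 3.472 m³/s.
Mass flux = Q·C = 3.472 m³/s × 1.3 g/m³ = 4.514 g/s.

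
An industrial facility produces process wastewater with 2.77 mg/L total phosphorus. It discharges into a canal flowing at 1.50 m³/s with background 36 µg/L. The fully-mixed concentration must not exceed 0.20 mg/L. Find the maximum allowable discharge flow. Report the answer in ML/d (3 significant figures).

8.27 ML/d

36 µg/L = 0.036 mg/L.
Mass balance at complete mixing: C_std·(Q_w + Q_r) = Q_w·C_e + Q_r·C_b.
Rearranging, Q_w = Q_r·(C_std − C_b)/(C_e − C_std) = 1.50·(0.2 − 0.036) / (2.77 − 0.2) = 0.09572 m³/s.
= 8.27 ML/d.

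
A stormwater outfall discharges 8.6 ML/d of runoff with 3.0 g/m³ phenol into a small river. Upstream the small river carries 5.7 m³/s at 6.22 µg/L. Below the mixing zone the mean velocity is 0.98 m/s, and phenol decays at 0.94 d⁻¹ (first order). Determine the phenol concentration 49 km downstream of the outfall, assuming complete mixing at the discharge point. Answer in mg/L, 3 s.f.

0.0334 mg/L

8.6 ML/d = 0.09954 m³/s.
6.22 µg/L = 0.00622 mg/L.
After complete mixing, C₀ = (0.09954·3 + 5.7·0.00622) / 5.8 = 0.0576 mg/L.
Travel time t = 4.9e+04 m / 0.98 m/s = 5e+04 s = 0.5787 d.
C = 0.0576·exp(−0.94·0.5787) = 0.0576·0.5804 = 0.03343 mg/L.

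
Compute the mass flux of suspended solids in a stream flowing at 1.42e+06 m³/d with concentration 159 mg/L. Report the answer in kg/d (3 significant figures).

226000 kg/d

1.42e+06 m³/d = 16.44 m³/s.
Mass flux = Q·C = 16.44 m³/s × 159 g/m³ = 2613 g/s.
= 2613 g/s × 86.4 = 2.258e+05 kg/d.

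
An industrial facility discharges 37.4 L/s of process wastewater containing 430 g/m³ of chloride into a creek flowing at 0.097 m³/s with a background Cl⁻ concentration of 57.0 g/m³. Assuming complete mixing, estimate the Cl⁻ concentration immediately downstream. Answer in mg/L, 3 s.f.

37.4 L/s = 0.0374 m³/s.
By mass balance at complete mixing, C = (0.0374·430 + 0.097·57) / (0.0374 + 0.097) = 21.61/0.1344 = 160.8 mg/L.

161 mg/L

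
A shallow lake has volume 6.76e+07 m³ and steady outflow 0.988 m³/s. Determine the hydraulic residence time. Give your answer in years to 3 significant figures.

Q = 0.988 m³/s × 3.156e+07 s/yr = 3.118e+07 m³/yr.
Hydraulic residence time τ = V/Q = 6.76e+07/3.118e+07 = 2.168 yr.

2.17 yr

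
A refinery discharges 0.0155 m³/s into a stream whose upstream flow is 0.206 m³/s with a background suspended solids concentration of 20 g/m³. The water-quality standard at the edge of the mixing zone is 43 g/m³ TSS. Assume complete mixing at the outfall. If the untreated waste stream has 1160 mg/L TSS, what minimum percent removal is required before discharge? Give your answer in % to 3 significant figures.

69.9 %

Mass balance: 43·0.2215 = 0.0155·Cₑ + 0.206·20.
Cₑ = (9.524 − 4.12) / 0.0155 = 348.7 mg/L.
Required removal = 1 − 348.7/1160 = 69.94 %.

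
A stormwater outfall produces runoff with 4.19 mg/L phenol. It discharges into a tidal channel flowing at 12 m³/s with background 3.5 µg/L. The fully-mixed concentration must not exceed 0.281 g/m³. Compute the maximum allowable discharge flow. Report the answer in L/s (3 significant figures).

3.5 µg/L = 0.0035 mg/L.
Mass balance at complete mixing: C_std·(Q_w + Q_r) = Q_w·C_e + Q_r·C_b.
Rearranging, Q_w = Q_r·(C_std − C_b)/(C_e − C_std) = 12·(0.281 − 0.0035) / (4.19 − 0.281) = 0.8519 m³/s.
= 851.9 L/s.

852 L/s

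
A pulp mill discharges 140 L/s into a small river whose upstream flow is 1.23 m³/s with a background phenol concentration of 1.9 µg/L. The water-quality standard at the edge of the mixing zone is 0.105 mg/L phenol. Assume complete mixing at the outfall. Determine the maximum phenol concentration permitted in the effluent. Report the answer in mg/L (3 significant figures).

140 L/s = 0.14 m³/s.
1.9 µg/L = 0.0019 mg/L.
Mass balance: 0.105·1.37 = 0.14·Cₑ + 1.23·0.0019.
Cₑ = (0.1439 − 0.002337) / 0.14 = 1.011 mg/L.

1.01 mg/L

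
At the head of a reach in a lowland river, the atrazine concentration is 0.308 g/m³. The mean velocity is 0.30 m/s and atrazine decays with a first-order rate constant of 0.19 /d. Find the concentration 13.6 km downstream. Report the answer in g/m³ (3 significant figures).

0.279 g/m³

Travel time t = 13.6 km / 0.30 m/s = 1.36e+04/0.30 = 4.533e+04 s = 0.5247 d.
First-order decay: C = 0.308·exp(−0.19·0.5247) = 0.308·0.9051 = 0.2788 g/m³.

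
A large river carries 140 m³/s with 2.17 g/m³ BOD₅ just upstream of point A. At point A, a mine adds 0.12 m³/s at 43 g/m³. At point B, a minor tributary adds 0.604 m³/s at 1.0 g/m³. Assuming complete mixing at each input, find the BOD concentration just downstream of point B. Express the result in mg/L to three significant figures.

After input A: C = (140·2.17 + 0.12·43) / 140.1 = 2.205 mg/L.
After input B: C = (140.1·2.205 + 0.604·1) / 140.7 = 2.2 mg/L.

2.20 mg/L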